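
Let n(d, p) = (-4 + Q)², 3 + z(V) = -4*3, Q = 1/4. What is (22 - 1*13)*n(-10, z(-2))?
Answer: 2025/16 ≈ 126.56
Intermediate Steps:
Q = ¼ (Q = 1*(¼) = ¼ ≈ 0.25000)
z(V) = -15 (z(V) = -3 - 4*3 = -3 - 12 = -15)
n(d, p) = 225/16 (n(d, p) = (-4 + ¼)² = (-15/4)² = 225/16)
(22 - 1*13)*n(-10, z(-2)) = (22 - 1*13)*(225/16) = (22 - 13)*(225/16) = 9*(225/16) = 2025/16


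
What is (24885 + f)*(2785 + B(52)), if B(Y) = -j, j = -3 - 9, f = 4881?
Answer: 83255502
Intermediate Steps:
j = -12
B(Y) = 12 (B(Y) = -1*(-12) = 12)
(24885 + f)*(2785 + B(52)) = (24885 + 4881)*(2785 + 12) = 29766*2797 = 83255502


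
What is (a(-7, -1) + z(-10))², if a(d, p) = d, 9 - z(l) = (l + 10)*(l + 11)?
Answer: 4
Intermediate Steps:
z(l) = 9 - (10 + l)*(11 + l) (z(l) = 9 - (l + 10)*(l + 11) = 9 - (10 + l)*(11 + l))
(a(-7, -1) + z(-10))² = (-7 + (-101 - 1*(-10)² - 21*(-10)))² = (-7 + (-101 - 1*100 + 210))² = (-7 + (-101 - 100 + 210))² = (-7 + 9)² = 2² = 4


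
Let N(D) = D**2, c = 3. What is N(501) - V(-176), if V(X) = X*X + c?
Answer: 220022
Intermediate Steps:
V(X) = 3 + X**2 (V(X) = X*X + 3 = X**2 + 3 = 3 + X**2)
N(501) - V(-176) = 501**2 - (3 + (-176)**2) = 251001 - (3 + 30976) = 251001 - 1*30979 = 251001 - 30979 = 220022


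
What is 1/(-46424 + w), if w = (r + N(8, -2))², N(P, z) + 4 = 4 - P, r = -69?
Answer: -1/40495 ≈ -2.4694e-5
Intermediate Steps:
N(P, z) = -P (N(P, z) = -4 + (4 - P) = -P)
w = 5929 (w = (-69 - 1*8)² = (-69 - 8)² = (-77)² = 5929)
1/(-46424 + w) = 1/(-46424 + 5929) = 1/(-40495) = -1/40495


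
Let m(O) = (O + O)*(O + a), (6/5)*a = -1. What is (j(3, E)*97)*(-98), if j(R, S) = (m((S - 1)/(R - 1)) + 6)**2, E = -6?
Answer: -112940786/9 ≈ -1.2549e+7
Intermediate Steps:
a = -5/6 (a = (5/6)*(-1) = -5/6 ≈ -0.83333)
m(O) = 2*O*(-5/6 + O) (m(O) = (O + O)*(O - 5/6) = (2*O)*(-5/6 + O) = 2*O*(-5/6 + O))
j(R, S) = (6 + (-1 + S)*(-5 + 6*(-1 + S)/(-1 + R))/(3*(-1 + R)))**2 (j(R, S) = (((S - 1)/(R - 1))*(-5 + 6*((S - 1)/(R - 1)))/3 + 6)**2 = (((-1 + S)/(-1 + R))*(-5 + 6*((-1 + S)/(-1 + R)))/3 + 6)**2 = (((-1 + S)/(-1 + R))*(-5 + 6*(-1 + S)/(-1 + R))/3 + 6)**2 = ((-1 + S)*(-5 + 6*(-1 + S)/(-1 + R))/(3*(-1 + R)) + 6)**2 = (6 + (-1 + S)*(-5 + 6*(-1 + S)/(-1 + R))/(3*(-1 + R)))**2)
(j(3, E)*97)*(-98) = (((-18*(-1 + 3)**2 + (-1 - 6)*(1 - 6*(-6) + 5*3))**2/(9*(-1 + 3)**4))*97)*(-98) = (((1/9)*(-18*2**2 - 7*(1 + 36 + 15))**2/2**4)*97)*(-98) = (((1/9)*(1/16)*(-18*4 - 7*52)**2)*97)*(-98) = (((1/9)*(1/16)*(-72 - 364)**2)*97)*(-98) = (((1/9)*(1/16)*(-436)**2)*97)*(-98) = (((1/9)*(1/16)*190096)*97)*(-98) = ((11881/9)*97)*(-98) = (1152457/9)*(-98) = -112940786/9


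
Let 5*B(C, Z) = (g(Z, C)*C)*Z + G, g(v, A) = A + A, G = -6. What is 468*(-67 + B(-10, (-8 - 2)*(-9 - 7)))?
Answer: 14816412/5 ≈ 2.9633e+6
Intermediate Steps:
g(v, A) = 2*A
B(C, Z) = -6/5 + 2*Z*C²/5 (B(C, Z) = (((2*C)*C)*Z - 6)/5 = ((2*C²)*Z - 6)/5 = (2*Z*C² - 6)/5 = (-6 + 2*Z*C²)/5 = -6/5 + 2*Z*C²/5)
468*(-67 + B(-10, (-8 - 2)*(-9 - 7))) = 468*(-67 + (-6/5 + (⅖)*((-8 - 2)*(-9 - 7))*(-10)²)) = 468*(-67 + (-6/5 + (⅖)*(-10*(-16))*100)) = 468*(-67 + (-6/5 + (⅖)*160*100)) = 468*(-67 + (-6/5 + 6400)) = 468*(-67 + 31994/5) = 468*(31659/5) = 14816412/5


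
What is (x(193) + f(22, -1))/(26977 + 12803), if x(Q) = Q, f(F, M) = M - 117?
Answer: 5/2652 ≈ 0.0018854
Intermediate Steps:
f(F, M) = -117 + M
(x(193) + f(22, -1))/(26977 + 12803) = (193 + (-117 - 1))/(26977 + 12803) = (193 - 118)/39780 = 75*(1/39780) = 5/2652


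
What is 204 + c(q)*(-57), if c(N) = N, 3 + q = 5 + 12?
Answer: -594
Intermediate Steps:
q = 14 (q = -3 + (5 + 12) = -3 + 17 = 14)
204 + c(q)*(-57) = 204 + 14*(-57) = 204 - 798 = -594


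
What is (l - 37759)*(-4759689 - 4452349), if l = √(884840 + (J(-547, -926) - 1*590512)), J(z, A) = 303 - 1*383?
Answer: 347837342842 - 18424076*√73562 ≈ 3.4284e+11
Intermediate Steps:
J(z, A) = -80 (J(z, A) = 303 - 383 = -80)
l = 2*√73562 (l = √(884840 + (-80 - 1*590512)) = √(884840 + (-80 - 590512)) = √(884840 - 590592) = √294248 = 2*√73562 ≈ 542.45)
(l - 37759)*(-4759689 - 4452349) = (2*√73562 - 37759)*(-4759689 - 4452349) = (-37759 + 2*√73562)*(-9212038) = 347837342842 - 18424076*√73562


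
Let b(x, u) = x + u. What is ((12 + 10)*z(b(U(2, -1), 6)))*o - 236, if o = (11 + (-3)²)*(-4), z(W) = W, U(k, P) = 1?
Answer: -12556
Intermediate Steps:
b(x, u) = u + x
o = -80 (o = (11 + 9)*(-4) = 20*(-4) = -80)
((12 + 10)*z(b(U(2, -1), 6)))*o - 236 = ((12 + 10)*(6 + 1))*(-80) - 236 = (22*7)*(-80) - 236 = 154*(-80) - 236 = -12320 - 236 = -12556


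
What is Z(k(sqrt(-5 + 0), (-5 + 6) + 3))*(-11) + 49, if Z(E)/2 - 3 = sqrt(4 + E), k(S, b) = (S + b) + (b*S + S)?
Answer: -17 - 22*sqrt(8 + 6*I*sqrt(5)) ≈ -92.605 - 42.944*I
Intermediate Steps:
k(S, b) = b + 2*S + S*b (k(S, b) = (S + b) + (S*b + S) = (S + b) + (S + S*b) = b + 2*S + S*b)
Z(E) = 6 + 2*sqrt(4 + E)
Z(k(sqrt(-5 + 0), (-5 + 6) + 3))*(-11) + 49 = (6 + 2*sqrt(4 + (((-5 + 6) + 3) + 2*sqrt(-5 + 0) + sqrt(-5 + 0)*((-5 + 6) + 3))))*(-11) + 49 = (6 + 2*sqrt(4 + ((1 + 3) + 2*sqrt(-5) + sqrt(-5)*(1 + 3))))*(-11) + 49 = (6 + 2*sqrt(4 + (4 + 2*(I*sqrt(5)) + (I*sqrt(5))*4)))*(-11) + 49 = (6 + 2*sqrt(4 + (4 + 2*I*sqrt(5) + 4*I*sqrt(5))))*(-11) + 49 = (6 + 2*sqrt(4 + (4 + 6*I*sqrt(5))))*(-11) + 49 = (6 + 2*sqrt(8 + 6*I*sqrt(5)))*(-11) + 49 = (-66 - 22*sqrt(8 + 6*I*sqrt(5))) + 49 = -17 - 22*sqrt(8 + 6*I*sqrt(5))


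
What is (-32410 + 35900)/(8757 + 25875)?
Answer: 1745/17316 ≈ 0.10077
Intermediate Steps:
(-32410 + 35900)/(8757 + 25875) = 3490/34632 = 3490*(1/34632) = 1745/17316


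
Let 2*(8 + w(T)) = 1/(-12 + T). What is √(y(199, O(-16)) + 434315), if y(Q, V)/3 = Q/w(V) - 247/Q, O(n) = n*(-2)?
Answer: 4*√109368883658606/63481 ≈ 658.97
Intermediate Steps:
w(T) = -8 + 1/(2*(-12 + T))
O(n) = -2*n
y(Q, V) = -741/Q + 6*Q*(-12 + V)/(193 - 16*V) (y(Q, V) = 3*(Q/(((193 - 16*V)/(2*(-12 + V)))) - 247/Q) = 3*(Q*(2*(-12 + V)/(193 - 16*V)) - 247/Q) = 3*(2*Q*(-12 + V)/(193 - 16*V) - 247/Q) = 3*(-247/Q + 2*Q*(-12 + V)/(193 - 16*V)) = -741/Q + 6*Q*(-12 + V)/(193 - 16*V))
√(y(199, O(-16)) + 434315) = √(3*(47671 - (-7904)*(-16) + 2*199²*(12 - (-2)*(-16)))/(199*(-193 + 16*(-2*(-16)))) + 434315) = √(3*(1/199)*(47671 - 3952*32 + 2*39601*(12 - 1*32))/(-193 + 16*32) + 434315) = √(3*(1/199)*(47671 - 126464 + 2*39601*(12 - 32))/(-193 + 512) + 434315) = √(3*(1/199)*(47671 - 126464 + 2*39601*(-20))/319 + 434315) = √(3*(1/199)*(1/319)*(47671 - 126464 - 1584040) + 434315) = √(3*(1/199)*(1/319)*(-1662833) + 434315) = √(-4988499/63481 + 434315) = √(27565762016/63481) = 4*√109368883658606/63481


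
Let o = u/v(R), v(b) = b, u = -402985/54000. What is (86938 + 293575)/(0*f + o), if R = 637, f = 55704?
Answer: -2617777234800/80597 ≈ -3.2480e+7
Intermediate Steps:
u = -80597/10800 (u = -402985*1/54000 = -80597/10800 ≈ -7.4627)
o = -80597/6879600 (o = -80597/10800/637 = -80597/10800*1/637 = -80597/6879600 ≈ -0.011715)
(86938 + 293575)/(0*f + o) = (86938 + 293575)/(0*55704 - 80597/6879600) = 380513/(0 - 80597/6879600) = 380513/(-80597/6879600) = 380513*(-6879600/80597) = -2617777234800/80597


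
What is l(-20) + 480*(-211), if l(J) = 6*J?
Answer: -101400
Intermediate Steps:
l(-20) + 480*(-211) = 6*(-20) + 480*(-211) = -120 - 101280 = -101400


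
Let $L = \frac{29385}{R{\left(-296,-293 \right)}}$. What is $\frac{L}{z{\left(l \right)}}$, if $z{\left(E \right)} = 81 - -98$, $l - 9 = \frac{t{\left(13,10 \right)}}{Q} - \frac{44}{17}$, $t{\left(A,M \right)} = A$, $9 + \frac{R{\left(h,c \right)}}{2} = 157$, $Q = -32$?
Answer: $\frac{29385}{52984} \approx 0.5546$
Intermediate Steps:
$R{\left(h,c \right)} = 296$ ($R{\left(h,c \right)} = -18 + 2 \cdot 157 = -18 + 314 = 296$)
$l = \frac{3267}{544}$ ($l = 9 + \left(\frac{13}{-32} - \frac{44}{17}\right) = 9 + \left(13 \left(- \frac{1}{32}\right) - \frac{44}{17}\right) = 9 - \frac{1629}{544} = \frac{3267}{544} \approx 6.0055$)
$z{\left(E \right)} = 179$ ($z{\left(E \right)} = 81 + 98 = 179$)
$L = \frac{29385}{296} \approx 99.274$
$\frac{L}{z{\left(l \right)}} = \frac{29385}{296 \cdot 179} = \frac{29385}{296} \cdot \frac{1}{179} = \frac{29385}{52984}$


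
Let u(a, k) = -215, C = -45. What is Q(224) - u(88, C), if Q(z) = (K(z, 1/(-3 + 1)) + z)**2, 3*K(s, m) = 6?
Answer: 51291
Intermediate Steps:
K(s, m) = 2 (K(s, m) = (1/3)*6 = 2)
Q(z) = (2 + z)**2
Q(224) - u(88, C) = (2 + 224)**2 - 1*(-215) = 226**2 + 215 = 51076 + 215 = 51291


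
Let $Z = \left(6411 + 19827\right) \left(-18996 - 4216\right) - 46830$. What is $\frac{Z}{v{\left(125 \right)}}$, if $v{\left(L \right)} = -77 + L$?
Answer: $- \frac{101513881}{8} \approx -1.2689 \cdot 10^{7}$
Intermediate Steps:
$Z = -609083286$ ($Z = 26238 \left(-23212\right) - 46830 = -609036456 - 46830 = -609083286$)
$\frac{Z}{v{\left(125 \right)}} = - \frac{609083286}{-77 + 125} = - \frac{609083286}{48} = \left(-609083286\right) \frac{1}{48} = - \frac{101513881}{8}$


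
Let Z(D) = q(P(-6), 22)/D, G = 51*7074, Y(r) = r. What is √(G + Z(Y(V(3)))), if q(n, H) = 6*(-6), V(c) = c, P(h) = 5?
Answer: √360762 ≈ 600.63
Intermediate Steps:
G = 360774
q(n, H) = -36
Z(D) = -36/D
√(G + Z(Y(V(3)))) = √(360774 - 36/3) = √(360774 - 36*⅓) = √(360774 - 12) = √360762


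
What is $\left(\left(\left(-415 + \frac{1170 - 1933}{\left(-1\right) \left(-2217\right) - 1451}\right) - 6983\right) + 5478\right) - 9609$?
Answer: $- \frac{8831977}{766} \approx -11530.0$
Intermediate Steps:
$\left(\left(\left(-415 + \frac{1170 - 1933}{\left(-1\right) \left(-2217\right) - 1451}\right) - 6983\right) + 5478\right) - 9609 = \left(\left(\left(-415 - \frac{763}{2217 - 1451}\right) - 6983\right) + 5478\right) - 9609 = \left(\left(\left(-415 - \frac{763}{766}\right) - 6983\right) + 5478\right) - 9609 = \left(\left(- \frac{318653}{766} - 6983\right) + 5478\right) - 9609 = \left(- \frac{5667631}{766} + 5478\right) - 9609 = - \frac{1471483}{766} - 9609 = - \frac{8831977}{766}$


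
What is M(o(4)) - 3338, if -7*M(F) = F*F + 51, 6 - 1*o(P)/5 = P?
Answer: -23517/7 ≈ -3359.6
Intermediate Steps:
o(P) = 30 - 5*P
M(F) = -51/7 - F²/7 (M(F) = -(F*F + 51)/7 = -(F² + 51)/7 = -(51 + F²)/7 = -51/7 - F²/7)
M(o(4)) - 3338 = (-51/7 - (30 - 5*4)²/7) - 3338 = (-51/7 - (30 - 20)²/7) - 3338 = (-51/7 - ⅐*10²) - 3338 = (-51/7 - ⅐*100) - 3338 = (-51/7 - 100/7) - 3338 = -151/7 - 3338 = -23517/7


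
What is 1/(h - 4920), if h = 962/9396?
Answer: -4698/23113679 ≈ -0.00020326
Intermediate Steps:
h = 481/4698 (h = 962*(1/9396) = 481/4698 ≈ 0.10238)
1/(h - 4920) = 1/(481/4698 - 4920) = 1/(-23113679/4698) = -4698/23113679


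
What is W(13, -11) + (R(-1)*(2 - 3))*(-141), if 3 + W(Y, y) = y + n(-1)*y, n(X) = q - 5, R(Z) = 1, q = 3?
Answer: 149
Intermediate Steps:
n(X) = -2 (n(X) = 3 - 5 = -2)
W(Y, y) = -3 - y (W(Y, y) = -3 + (y - 2*y) = -3 - y)
W(13, -11) + (R(-1)*(2 - 3))*(-141) = (-3 - 1*(-11)) + (1*(2 - 3))*(-141) = (-3 + 11) + (1*(-1))*(-141) = 8 - 1*(-141) = 8 + 141 = 149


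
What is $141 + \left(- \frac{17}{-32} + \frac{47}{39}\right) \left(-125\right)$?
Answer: $- \frac{94907}{1248} \approx -76.047$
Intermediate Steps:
$141 + \left(- \frac{17}{-32} + \frac{47}{39}\right) \left(-125\right) = 141 + \left(\left(-17\right) \left(- \frac{1}{32}\right) + 47 \cdot \frac{1}{39}\right) \left(-125\right) = 141 + \left(\frac{17}{32} + \frac{47}{39}\right) \left(-125\right) = 141 + \frac{2167}{1248} \left(-125\right) = 141 - \frac{270875}{1248} = - \frac{94907}{1248}$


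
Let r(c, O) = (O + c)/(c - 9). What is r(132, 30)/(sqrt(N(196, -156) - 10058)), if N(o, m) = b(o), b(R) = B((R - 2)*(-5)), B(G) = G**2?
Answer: 27*sqrt(930842)/19082261 ≈ 0.0013651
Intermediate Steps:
b(R) = (10 - 5*R)**2 (b(R) = ((R - 2)*(-5))**2 = ((-2 + R)*(-5))**2 = (10 - 5*R)**2)
r(c, O) = (O + c)/(-9 + c)
N(o, m) = 25*(-2 + o)**2
r(132, 30)/(sqrt(N(196, -156) - 10058)) = ((30 + 132)/(-9 + 132))/(sqrt(25*(-2 + 196)**2 - 10058)) = (162/123)/(sqrt(25*194**2 - 10058)) = ((1/123)*162)/(sqrt(25*37636 - 10058)) = 54/(41*(sqrt(940900 - 10058))) = 54/(41*(sqrt(930842))) = 54*(sqrt(930842)/930842)/41 = 27*sqrt(930842)/19082261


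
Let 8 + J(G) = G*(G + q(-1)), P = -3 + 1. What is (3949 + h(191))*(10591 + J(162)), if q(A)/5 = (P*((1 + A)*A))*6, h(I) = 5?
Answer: 145613958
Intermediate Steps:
P = -2
q(A) = -60*A*(1 + A) (q(A) = 5*(-2*(1 + A)*A*6) = 5*(-2*A*(1 + A)*6) = 5*(-12*A*(1 + A)) = -60*A*(1 + A))
J(G) = -8 + G**2 (J(G) = -8 + G*(G - 60*(-1)*(1 - 1)) = -8 + G*(G - 60*(-1)*0) = -8 + G*(G + 0) = -8 + G*G = -8 + G**2)
(3949 + h(191))*(10591 + J(162)) = (3949 + 5)*(10591 + (-8 + 162**2)) = 3954*(10591 + (-8 + 26244)) = 3954*(10591 + 26236) = 3954*36827 = 145613958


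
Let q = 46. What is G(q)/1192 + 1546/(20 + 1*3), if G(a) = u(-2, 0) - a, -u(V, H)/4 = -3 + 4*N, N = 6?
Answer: 919921/13708 ≈ 67.108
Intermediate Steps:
u(V, H) = -84 (u(V, H) = -4*(-3 + 4*6) = -4*(-3 + 24) = -4*21 = -84)
G(a) = -84 - a
G(q)/1192 + 1546/(20 + 1*3) = (-84 - 1*46)/1192 + 1546/(20 + 1*3) = (-84 - 46)*(1/1192) + 1546/(20 + 3) = -130*1/1192 + 1546/23 = -65/596 + 1546*(1/23) = -65/596 + 1546/23 = 919921/13708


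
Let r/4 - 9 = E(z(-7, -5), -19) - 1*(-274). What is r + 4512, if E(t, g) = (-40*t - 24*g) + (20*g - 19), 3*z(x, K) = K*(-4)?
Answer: 14416/3 ≈ 4805.3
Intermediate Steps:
z(x, K) = -4*K/3 (z(x, K) = (K*(-4))/3 = (-4*K)/3 = -4*K/3)
E(t, g) = -19 - 40*t - 4*g (E(t, g) = (-40*t - 24*g) + (-19 + 20*g) = -19 - 40*t - 4*g)
r = 880/3 (r = 36 + 4*((-19 - (-160)*(-5)/3 - 4*(-19)) - 1*(-274)) = 36 + 4*((-19 - 40*20/3 + 76) + 274) = 36 + 4*((-19 - 800/3 + 76) + 274) = 36 + 4*(-629/3 + 274) = 36 + 4*(193/3) = 36 + 772/3 = 880/3 ≈ 293.33)
r + 4512 = 880/3 + 4512 = 14416/3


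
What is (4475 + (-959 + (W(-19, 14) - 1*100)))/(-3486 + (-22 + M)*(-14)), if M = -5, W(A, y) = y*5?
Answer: -83/74 ≈ -1.1216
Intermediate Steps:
W(A, y) = 5*y
(4475 + (-959 + (W(-19, 14) - 1*100)))/(-3486 + (-22 + M)*(-14)) = (4475 + (-959 + (5*14 - 1*100)))/(-3486 + (-22 - 5)*(-14)) = (4475 + (-959 + (70 - 100)))/(-3486 - 27*(-14)) = (4475 + (-959 - 30))/(-3486 + 378) = (4475 - 989)/(-3108) = 3486*(-1/3108) = -83/74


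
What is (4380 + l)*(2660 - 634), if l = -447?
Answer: 7968258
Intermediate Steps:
(4380 + l)*(2660 - 634) = (4380 - 447)*(2660 - 634) = 3933*2026 = 7968258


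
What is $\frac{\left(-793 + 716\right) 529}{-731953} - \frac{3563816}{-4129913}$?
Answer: $\frac{2776769558877}{3022902210089} \approx 0.91858$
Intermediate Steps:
$\frac{\left(-793 + 716\right) 529}{-731953} - \frac{3563816}{-4129913} = \left(-77\right) 529 \left(- \frac{1}{731953}\right) - - \frac{3563816}{4129913} = \left(-40733\right) \left(- \frac{1}{731953}\right) + \frac{3563816}{4129913} = \frac{40733}{731953} + \frac{3563816}{4129913} = \frac{2776769558877}{3022902210089}$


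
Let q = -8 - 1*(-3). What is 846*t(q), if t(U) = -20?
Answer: -16920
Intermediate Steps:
q = -5 (q = -8 + 3 = -5)
846*t(q) = 846*(-20) = -16920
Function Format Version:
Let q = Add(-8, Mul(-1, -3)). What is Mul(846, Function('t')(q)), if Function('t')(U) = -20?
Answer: -16920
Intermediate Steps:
q = -5 (q = Add(-8, 3) = -5)
Mul(846, Function('t')(q)) = Mul(846, -20) = -16920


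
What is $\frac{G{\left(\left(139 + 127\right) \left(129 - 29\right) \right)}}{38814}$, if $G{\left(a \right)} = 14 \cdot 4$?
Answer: $\frac{28}{19407} \approx 0.0014428$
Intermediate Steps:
$G{\left(a \right)} = 56$
$\frac{G{\left(\left(139 + 127\right) \left(129 - 29\right) \right)}}{38814} = \frac{56}{38814} = 56 \cdot \frac{1}{38814} = \frac{28}{19407}$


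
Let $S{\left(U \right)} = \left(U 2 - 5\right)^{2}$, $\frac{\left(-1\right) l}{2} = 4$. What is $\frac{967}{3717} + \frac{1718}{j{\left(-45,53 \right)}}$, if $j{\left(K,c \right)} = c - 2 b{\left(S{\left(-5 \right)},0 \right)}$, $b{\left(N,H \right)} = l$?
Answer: $\frac{2150843}{85491} \approx 25.159$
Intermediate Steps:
$l = -8$ ($l = \left(-2\right) 4 = -8$)
$S{\left(U \right)} = \left(-5 + 2 U\right)^{2}$ ($S{\left(U \right)} = \left(2 U - 5\right)^{2} = \left(-5 + 2 U\right)^{2}$)
$b{\left(N,H \right)} = -8$
$j{\left(K,c \right)} = 16 + c$ ($j{\left(K,c \right)} = c - -16 = c + 16 = 16 + c$)
$\frac{967}{3717} + \frac{1718}{j{\left(-45,53 \right)}} = \frac{967}{3717} + \frac{1718}{16 + 53} = 967 \cdot \frac{1}{3717} + \frac{1718}{69} = \frac{967}{3717} + 1718 \cdot \frac{1}{69} = \frac{967}{3717} + \frac{1718}{69} = \frac{2150843}{85491}$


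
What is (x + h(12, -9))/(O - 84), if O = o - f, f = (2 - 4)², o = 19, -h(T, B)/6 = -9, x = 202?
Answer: -256/69 ≈ -3.7101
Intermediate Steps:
h(T, B) = 54 (h(T, B) = -6*(-9) = 54)
f = 4 (f = (-2)² = 4)
O = 15 (O = 19 - 1*4 = 19 - 4 = 15)
(x + h(12, -9))/(O - 84) = (202 + 54)/(15 - 84) = 256/(-69) = 256*(-1/69) = -256/69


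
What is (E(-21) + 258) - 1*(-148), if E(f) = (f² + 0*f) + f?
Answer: 826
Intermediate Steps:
E(f) = f + f² (E(f) = (f² + 0) + f = f² + f = f + f²)
(E(-21) + 258) - 1*(-148) = (-21*(1 - 21) + 258) - 1*(-148) = (-21*(-20) + 258) + 148 = (420 + 258) + 148 = 678 + 148 = 826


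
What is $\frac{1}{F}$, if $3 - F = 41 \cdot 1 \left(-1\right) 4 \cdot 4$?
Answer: $\frac{1}{659} \approx 0.0015175$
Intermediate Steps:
$F = 659$ ($F = 3 - 41 \cdot 1 \left(-1\right) 4 \cdot 4 = 3 - 41 \left(\left(-4\right) 4\right) = 3 - 41 \left(-16\right) = 3 - -656 = 3 + 656 = 659$)
$\frac{1}{F} = \frac{1}{659}$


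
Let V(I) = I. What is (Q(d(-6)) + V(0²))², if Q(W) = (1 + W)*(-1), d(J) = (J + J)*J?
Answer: 5329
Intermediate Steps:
d(J) = 2*J² (d(J) = (2*J)*J = 2*J²)
Q(W) = -1 - W
(Q(d(-6)) + V(0²))² = ((-1 - 2*(-6)²) + 0²)² = ((-1 - 2*36) + 0)² = ((-1 - 1*72) + 0)² = ((-1 - 72) + 0)² = (-73 + 0)² = (-73)² = 5329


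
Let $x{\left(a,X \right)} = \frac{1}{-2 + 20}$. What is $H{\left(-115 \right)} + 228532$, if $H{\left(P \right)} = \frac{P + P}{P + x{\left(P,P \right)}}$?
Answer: $\frac{472836848}{2069} \approx 2.2853 \cdot 10^{5}$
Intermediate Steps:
$x{\left(a,X \right)} = \frac{1}{18}$
$H{\left(P \right)} = \frac{2 P}{\frac{1}{18} + P}$ ($H{\left(P \right)} = \frac{P + P}{P + \frac{1}{18}} = \frac{2 P}{\frac{1}{18} + P}$)
$H{\left(-115 \right)} + 228532 = 36 \left(-115\right) \frac{1}{1 + 18 \left(-115\right)} + 228532 = 36 \left(-115\right) \frac{1}{1 - 2070} + 228532 = 36 \left(-115\right) \frac{1}{-2069} + 228532 = 36 \left(-115\right) \left(- \frac{1}{2069}\right) + 228532 = \frac{4140}{2069} + 228532 = \frac{472836848}{2069}$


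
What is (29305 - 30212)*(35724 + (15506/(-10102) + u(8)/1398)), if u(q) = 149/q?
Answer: -1830304704604141/56490384 ≈ -3.2400e+7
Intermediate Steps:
(29305 - 30212)*(35724 + (15506/(-10102) + u(8)/1398)) = (29305 - 30212)*(35724 + (15506/(-10102) + (149/8)/1398)) = -907*(35724 + (15506*(-1/10102) + (149*(⅛))*(1/1398))) = -907*(35724 + (-7753/5051 + (149/8)*(1/1398))) = -907*(35724 + (-7753/5051 + 149/11184)) = -907*(35724 - 85956953/56490384) = -907*2017976521063/56490384 = -1830304704604141/56490384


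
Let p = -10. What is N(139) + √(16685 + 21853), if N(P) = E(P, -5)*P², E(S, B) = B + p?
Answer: -289815 + 3*√4282 ≈ -2.8962e+5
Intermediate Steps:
E(S, B) = -10 + B (E(S, B) = B - 10 = -10 + B)
N(P) = -15*P² (N(P) = (-10 - 5)*P² = -15*P²)
N(139) + √(16685 + 21853) = -15*139² + √(16685 + 21853) = -15*19321 + √38538 = -289815 + 3*√4282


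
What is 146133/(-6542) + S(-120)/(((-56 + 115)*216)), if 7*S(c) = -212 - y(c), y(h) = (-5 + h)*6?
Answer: -3258178267/145899684 ≈ -22.332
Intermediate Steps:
y(h) = -30 + 6*h
S(c) = -26 - 6*c/7 (S(c) = (-212 - (-30 + 6*c))/7 = (-212 + (30 - 6*c))/7 = (-182 - 6*c)/7 = -26 - 6*c/7)
146133/(-6542) + S(-120)/(((-56 + 115)*216)) = 146133/(-6542) + (-26 - 6/7*(-120))/(((-56 + 115)*216)) = 146133*(-1/6542) + (-26 + 720/7)/((59*216)) = -146133/6542 + (538/7)/12744 = -146133/6542 + (538/7)*(1/12744) = -146133/6542 + 269/44604 = -3258178267/145899684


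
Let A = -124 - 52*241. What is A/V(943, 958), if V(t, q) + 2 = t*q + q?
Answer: -6328/452175 ≈ -0.013995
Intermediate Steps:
V(t, q) = -2 + q + q*t (V(t, q) = -2 + (t*q + q) = -2 + (q*t + q) = -2 + (q + q*t) = -2 + q + q*t)
A = -12656 (A = -124 - 12532 = -12656)
A/V(943, 958) = -12656/(-2 + 958 + 958*943) = -12656/(-2 + 958 + 903394) = -12656/904350 = -12656*1/904350 = -6328/452175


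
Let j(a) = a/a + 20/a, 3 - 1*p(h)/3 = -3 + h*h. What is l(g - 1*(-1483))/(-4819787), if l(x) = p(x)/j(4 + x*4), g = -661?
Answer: 4877921/11668958 ≈ 0.41803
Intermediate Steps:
p(h) = 18 - 3*h**2 (p(h) = 9 - 3*(-3 + h*h) = 9 - 3*(-3 + h**2) = 9 + (9 - 3*h**2) = 18 - 3*h**2)
j(a) = 1 + 20/a
l(x) = (4 + 4*x)*(18 - 3*x**2)/(24 + 4*x) (l(x) = (18 - 3*x**2)/(((20 + (4 + x*4))/(4 + x*4))) = (18 - 3*x**2)/(((20 + (4 + 4*x))/(4 + 4*x))) = (18 - 3*x**2)/(((24 + 4*x)/(4 + 4*x))) = (18 - 3*x**2)*((4 + 4*x)/(24 + 4*x)) = (4 + 4*x)*(18 - 3*x**2)/(24 + 4*x))
l(g - 1*(-1483))/(-4819787) = -3*(1 + (-661 - 1*(-1483)))*(-6 + (-661 - 1*(-1483))**2)/(6 + (-661 - 1*(-1483)))/(-4819787) = -3*(1 + (-661 + 1483))*(-6 + (-661 + 1483)**2)/(6 + (-661 + 1483))*(-1/4819787) = -3*(1 + 822)*(-6 + 822**2)/(6 + 822)*(-1/4819787) = -3*823*(-6 + 675684)/828*(-1/4819787) = -3*1/828*823*675678*(-1/4819787) = -92680499/46*(-1/4819787) = 4877921/11668958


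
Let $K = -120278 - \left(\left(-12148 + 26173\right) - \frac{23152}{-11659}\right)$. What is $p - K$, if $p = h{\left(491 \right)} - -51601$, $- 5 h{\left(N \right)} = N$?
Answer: $\frac{10831664871}{58295} \approx 1.8581 \cdot 10^{5}$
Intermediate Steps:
$h{\left(N \right)} = - \frac{N}{5}$
$p = \frac{257514}{5}$ ($p = \left(- \frac{1}{5}\right) 491 - -51601 = - \frac{491}{5} + 51601 = \frac{257514}{5} \approx 51503.0$)
$K = - \frac{1565861829}{11659}$ ($K = -120278 - \left(14025 - - \frac{23152}{11659}\right) = -120278 - \left(14025 + \frac{23152}{11659}\right) = -120278 - \frac{163540627}{11659} = - \frac{1565861829}{11659} \approx -1.3431 \cdot 10^{5}$)
$p - K = \frac{257514}{5} - - \frac{1565861829}{11659} = \frac{257514}{5} + \frac{1565861829}{11659} = \frac{10831664871}{58295}$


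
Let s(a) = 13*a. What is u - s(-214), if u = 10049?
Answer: 12831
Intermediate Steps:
u - s(-214) = 10049 - 13*(-214) = 10049 - 1*(-2782) = 10049 + 2782 = 12831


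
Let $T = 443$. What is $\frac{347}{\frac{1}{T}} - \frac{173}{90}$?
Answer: $\frac{13834717}{90} \approx 1.5372 \cdot 10^{5}$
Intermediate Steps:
$\frac{347}{\frac{1}{T}} - \frac{173}{90} = \frac{347}{\frac{1}{443}} - \frac{173}{90} = 347 \frac{1}{\frac{1}{443}} - \frac{173}{90} = 347 \cdot 443 - \frac{173}{90} = 153721 - \frac{173}{90} = \frac{13834717}{90}$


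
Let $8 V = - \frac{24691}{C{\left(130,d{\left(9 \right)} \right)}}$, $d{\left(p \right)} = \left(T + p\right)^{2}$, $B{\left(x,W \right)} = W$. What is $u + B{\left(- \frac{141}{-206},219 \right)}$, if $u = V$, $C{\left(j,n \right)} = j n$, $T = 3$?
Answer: $\frac{32772749}{149760} \approx 218.84$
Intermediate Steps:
$d{\left(p \right)} = \left(3 + p\right)^{2}$
$V = - \frac{24691}{149760}$ ($V = \frac{\left(-24691\right) \frac{1}{130 \left(3 + 9\right)^{2}}}{8} = \frac{\left(-24691\right) \frac{1}{130 \cdot 12^{2}}}{8} = \frac{\left(-24691\right) \frac{1}{130 \cdot 144}}{8} = \frac{\left(-24691\right) \frac{1}{18720}}{8} = \frac{1}{8} \left(- \frac{24691}{18720}\right) = - \frac{24691}{149760} \approx -0.16487$)
$u = - \frac{24691}{149760} \approx -0.16487$
$u + B{\left(- \frac{141}{-206},219 \right)} = - \frac{24691}{149760} + 219 = \frac{32772749}{149760}$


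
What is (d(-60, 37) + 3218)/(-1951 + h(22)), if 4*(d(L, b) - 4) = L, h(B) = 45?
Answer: -3207/1906 ≈ -1.6826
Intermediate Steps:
d(L, b) = 4 + L/4
(d(-60, 37) + 3218)/(-1951 + h(22)) = ((4 + (1/4)*(-60)) + 3218)/(-1951 + 45) = ((4 - 15) + 3218)/(-1906) = (-11 + 3218)*(-1/1906) = 3207*(-1/1906) = -3207/1906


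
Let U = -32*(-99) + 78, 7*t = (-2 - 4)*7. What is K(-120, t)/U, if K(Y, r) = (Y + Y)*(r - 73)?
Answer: 3160/541 ≈ 5.8410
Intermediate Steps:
t = -6 (t = ((-2 - 4)*7)/7 = (-6*7)/7 = (⅐)*(-42) = -6)
K(Y, r) = 2*Y*(-73 + r) (K(Y, r) = (2*Y)*(-73 + r) = 2*Y*(-73 + r))
U = 3246 (U = 3168 + 78 = 3246)
K(-120, t)/U = (2*(-120)*(-73 - 6))/3246 = (2*(-120)*(-79))*(1/3246) = 18960*(1/3246) = 3160/541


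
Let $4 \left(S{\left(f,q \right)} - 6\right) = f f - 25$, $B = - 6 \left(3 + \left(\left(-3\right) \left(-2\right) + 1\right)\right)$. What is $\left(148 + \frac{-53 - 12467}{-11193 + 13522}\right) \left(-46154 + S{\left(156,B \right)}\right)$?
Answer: $- \frac{13310215083}{2329} \approx -5.715 \cdot 10^{6}$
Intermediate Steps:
$B = -60$ ($B = - 6 \left(3 + \left(6 + 1\right)\right) = - 6 \left(3 + 7\right) = \left(-6\right) 10 = -60$)
$S{\left(f,q \right)} = - \frac{1}{4} + \frac{f^{2}}{4}$ ($S{\left(f,q \right)} = 6 + \frac{f f - 25}{4} = 6 + \frac{f^{2} - 25}{4} = 6 + \frac{-25 + f^{2}}{4} = 6 + \left(- \frac{25}{4} + \frac{f^{2}}{4}\right) = - \frac{1}{4} + \frac{f^{2}}{4}$)
$\left(148 + \frac{-53 - 12467}{-11193 + 13522}\right) \left(-46154 + S{\left(156,B \right)}\right) = \left(148 + \frac{-53 - 12467}{-11193 + 13522}\right) \left(-46154 - \left(\frac{1}{4} - \frac{156^{2}}{4}\right)\right) = \left(148 - \frac{12520}{2329}\right) \left(-46154 + \left(- \frac{1}{4} + \frac{1}{4} \cdot 24336\right)\right) = \left(148 - \frac{12520}{2329}\right) \left(-46154 + \left(- \frac{1}{4} + 6084\right)\right) = \left(148 - \frac{12520}{2329}\right) \left(-46154 + \frac{24335}{4}\right) = \frac{332172}{2329} \left(- \frac{160281}{4}\right) = - \frac{13310215083}{2329}$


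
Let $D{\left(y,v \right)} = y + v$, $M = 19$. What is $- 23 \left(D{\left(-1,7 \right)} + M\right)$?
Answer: $-575$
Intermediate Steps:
$D{\left(y,v \right)} = v + y$
$- 23 \left(D{\left(-1,7 \right)} + M\right) = - 23 \left(\left(7 - 1\right) + 19\right) = - 23 \left(6 + 19\right) = \left(-23\right) 25 = -575$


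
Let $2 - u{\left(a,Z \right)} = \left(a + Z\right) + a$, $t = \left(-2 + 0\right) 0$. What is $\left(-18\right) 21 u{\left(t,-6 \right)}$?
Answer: $-3024$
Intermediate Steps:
$t = 0$ ($t = \left(-2\right) 0 = 0$)
$u{\left(a,Z \right)} = 2 - Z - 2 a$ ($u{\left(a,Z \right)} = 2 - \left(\left(a + Z\right) + a\right) = 2 - \left(\left(Z + a\right) + a\right) = 2 - \left(Z + 2 a\right) = 2 - Z - 2 a$)
$\left(-18\right) 21 u{\left(t,-6 \right)} = \left(-18\right) 21 \left(2 - -6 - 0\right) = - 378 \left(2 + 6 + 0\right) = \left(-378\right) 8 = -3024$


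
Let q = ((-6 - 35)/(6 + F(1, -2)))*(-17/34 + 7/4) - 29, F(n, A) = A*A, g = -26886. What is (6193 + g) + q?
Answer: -165817/8 ≈ -20727.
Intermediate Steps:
F(n, A) = A**2
q = -273/8 (q = ((-6 - 35)/(6 + (-2)**2))*(-17/34 + 7/4) - 29 = (-41/(6 + 4))*(-17*1/34 + 7*(1/4)) - 29 = (-41/10)*(-1/2 + 7/4) - 29 = -41*1/10*(5/4) - 29 = -41/10*5/4 - 29 = -41/8 - 29 = -273/8 ≈ -34.125)
(6193 + g) + q = (6193 - 26886) - 273/8 = -20693 - 273/8 = -165817/8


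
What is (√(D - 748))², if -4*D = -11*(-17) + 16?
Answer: -3195/4 ≈ -798.75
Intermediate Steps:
D = -203/4 (D = -(-11*(-17) + 16)/4 = -(187 + 16)/4 = -¼*203 = -203/4 ≈ -50.750)
(√(D - 748))² = (√(-203/4 - 748))² = (√(-3195/4))² = (3*I*√355/2)² = -3195/4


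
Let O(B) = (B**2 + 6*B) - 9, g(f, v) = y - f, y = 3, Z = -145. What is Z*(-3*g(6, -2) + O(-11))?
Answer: -7975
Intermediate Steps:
g(f, v) = 3 - f
O(B) = -9 + B**2 + 6*B
Z*(-3*g(6, -2) + O(-11)) = -145*(-3*(3 - 1*6) + (-9 + (-11)**2 + 6*(-11))) = -145*(-3*(3 - 6) + (-9 + 121 - 66)) = -145*(-3*(-3) + 46) = -145*(9 + 46) = -145*55 = -7975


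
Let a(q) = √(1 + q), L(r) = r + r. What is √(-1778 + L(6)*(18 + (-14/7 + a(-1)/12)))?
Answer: I*√1586 ≈ 39.825*I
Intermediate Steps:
L(r) = 2*r
√(-1778 + L(6)*(18 + (-14/7 + a(-1)/12))) = √(-1778 + (2*6)*(18 + (-14/7 + √(1 - 1)/12))) = √(-1778 + 12*(18 + (-14*⅐ + √0*(1/12)))) = √(-1778 + 12*(18 + (-2 + 0*(1/12)))) = √(-1778 + 12*(18 + (-2 + 0))) = √(-1778 + 12*(18 - 2)) = √(-1778 + 12*16) = √(-1778 + 192) = √(-1586) = I*√1586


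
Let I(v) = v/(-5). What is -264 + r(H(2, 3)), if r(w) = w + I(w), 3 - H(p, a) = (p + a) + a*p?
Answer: -1352/5 ≈ -270.40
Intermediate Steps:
I(v) = -v/5 (I(v) = v*(-⅕) = -v/5)
H(p, a) = 3 - a - p - a*p (H(p, a) = 3 - ((p + a) + a*p) = 3 - ((a + p) + a*p) = 3 - (a + p + a*p) = 3 + (-a - p - a*p) = 3 - a - p - a*p)
r(w) = 4*w/5 (r(w) = w - w/5 = 4*w/5)
-264 + r(H(2, 3)) = -264 + 4*(3 - 1*3 - 1*2 - 1*3*2)/5 = -264 + 4*(3 - 3 - 2 - 6)/5 = -264 + (⅘)*(-8) = -264 - 32/5 = -1352/5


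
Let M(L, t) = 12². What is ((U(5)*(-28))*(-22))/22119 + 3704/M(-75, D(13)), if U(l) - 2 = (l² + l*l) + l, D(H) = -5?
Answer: 3624371/132714 ≈ 27.310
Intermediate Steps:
U(l) = 2 + l + 2*l² (U(l) = 2 + ((l² + l*l) + l) = 2 + ((l² + l²) + l) = 2 + (2*l² + l) = 2 + (l + 2*l²) = 2 + l + 2*l²)
M(L, t) = 144
((U(5)*(-28))*(-22))/22119 + 3704/M(-75, D(13)) = (((2 + 5 + 2*5²)*(-28))*(-22))/22119 + 3704/144 = (((2 + 5 + 2*25)*(-28))*(-22))*(1/22119) + 3704*(1/144) = (((2 + 5 + 50)*(-28))*(-22))*(1/22119) + 463/18 = ((57*(-28))*(-22))*(1/22119) + 463/18 = -1596*(-22)*(1/22119) + 463/18 = 35112*(1/22119) + 463/18 = 11704/7373 + 463/18 = 3624371/132714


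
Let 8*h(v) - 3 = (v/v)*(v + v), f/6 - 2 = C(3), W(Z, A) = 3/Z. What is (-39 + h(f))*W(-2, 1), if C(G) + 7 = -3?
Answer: 1215/16 ≈ 75.938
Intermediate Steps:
C(G) = -10 (C(G) = -7 - 3 = -10)
f = -48 (f = 12 + 6*(-10) = 12 - 60 = -48)
h(v) = 3/8 + v/4 (h(v) = 3/8 + ((v/v)*(v + v))/8 = 3/8 + (1*(2*v))/8 = 3/8 + (2*v)/8 = 3/8 + v/4)
(-39 + h(f))*W(-2, 1) = (-39 + (3/8 + (1/4)*(-48)))*(3/(-2)) = (-39 + (3/8 - 12))*(3*(-1/2)) = (-39 - 93/8)*(-3/2) = -405/8*(-3/2) = 1215/16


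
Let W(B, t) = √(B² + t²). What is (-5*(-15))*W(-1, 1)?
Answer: 75*√2 ≈ 106.07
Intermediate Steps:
(-5*(-15))*W(-1, 1) = (-5*(-15))*√((-1)² + 1²) = 75*√(1 + 1) = 75*√2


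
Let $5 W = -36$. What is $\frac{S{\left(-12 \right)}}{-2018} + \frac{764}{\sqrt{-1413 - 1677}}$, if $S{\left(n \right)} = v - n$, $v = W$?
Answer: $- \frac{12}{5045} - \frac{382 i \sqrt{3090}}{1545} \approx -0.0023786 - 13.744 i$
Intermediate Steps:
$W = - \frac{36}{5}$ ($W = \frac{1}{5} \left(-36\right) = - \frac{36}{5} \approx -7.2$)
$v = - \frac{36}{5} \approx -7.2$
$S{\left(n \right)} = - \frac{36}{5} - n$
$\frac{S{\left(-12 \right)}}{-2018} + \frac{764}{\sqrt{-1413 - 1677}} = \frac{- \frac{36}{5} - -12}{-2018} + \frac{764}{\sqrt{-1413 - 1677}} = \left(- \frac{36}{5} + 12\right) \left(- \frac{1}{2018}\right) + \frac{764}{\sqrt{-3090}} = \frac{24}{5} \left(- \frac{1}{2018}\right) + \frac{764}{i \sqrt{3090}} = - \frac{12}{5045} + 764 \left(- \frac{i \sqrt{3090}}{3090}\right) = - \frac{12}{5045} - \frac{382 i \sqrt{3090}}{1545}$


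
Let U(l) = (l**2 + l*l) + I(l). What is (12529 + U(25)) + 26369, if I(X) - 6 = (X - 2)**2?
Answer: 40683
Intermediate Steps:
I(X) = 6 + (-2 + X)**2 (I(X) = 6 + (X - 2)**2 = 6 + (-2 + X)**2)
U(l) = 6 + (-2 + l)**2 + 2*l**2 (U(l) = (l**2 + l*l) + (6 + (-2 + l)**2) = (l**2 + l**2) + (6 + (-2 + l)**2) = 2*l**2 + (6 + (-2 + l)**2) = 6 + (-2 + l)**2 + 2*l**2)
(12529 + U(25)) + 26369 = (12529 + (10 - 4*25 + 3*25**2)) + 26369 = (12529 + (10 - 100 + 3*625)) + 26369 = (12529 + (10 - 100 + 1875)) + 26369 = (12529 + 1785) + 26369 = 14314 + 26369 = 40683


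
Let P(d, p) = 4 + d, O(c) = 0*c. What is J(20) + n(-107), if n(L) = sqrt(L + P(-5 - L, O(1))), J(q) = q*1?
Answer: 20 + I ≈ 20.0 + 1.0*I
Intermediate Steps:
J(q) = q
O(c) = 0
n(L) = I (n(L) = sqrt(L + (4 + (-5 - L))) = sqrt(L + (-1 - L)) = sqrt(-1) = I)
J(20) + n(-107) = 20 + I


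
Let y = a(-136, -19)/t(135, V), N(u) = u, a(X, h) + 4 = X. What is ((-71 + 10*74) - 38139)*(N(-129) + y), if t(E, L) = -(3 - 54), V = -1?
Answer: 83920310/17 ≈ 4.9365e+6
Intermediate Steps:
a(X, h) = -4 + X
t(E, L) = 51 (t(E, L) = -1*(-51) = 51)
y = -140/51 (y = (-4 - 136)/51 = -140*1/51 = -140/51 ≈ -2.7451)
((-71 + 10*74) - 38139)*(N(-129) + y) = ((-71 + 10*74) - 38139)*(-129 - 140/51) = ((-71 + 740) - 38139)*(-6719/51) = (669 - 38139)*(-6719/51) = -37470*(-6719/51) = 83920310/17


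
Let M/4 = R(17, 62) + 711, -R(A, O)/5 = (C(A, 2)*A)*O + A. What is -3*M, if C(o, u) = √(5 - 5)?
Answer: -7512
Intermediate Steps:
C(o, u) = 0 (C(o, u) = √0 = 0)
R(A, O) = -5*A (R(A, O) = -5*((0*A)*O + A) = -5*(0*O + A) = -5*(0 + A) = -5*A)
M = 2504 (M = 4*(-5*17 + 711) = 4*(-85 + 711) = 4*626 = 2504)
-3*M = -3*2504 = -7512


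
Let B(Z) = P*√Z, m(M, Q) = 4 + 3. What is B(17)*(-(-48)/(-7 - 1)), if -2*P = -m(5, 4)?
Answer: -21*√17 ≈ -86.585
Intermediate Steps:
m(M, Q) = 7
P = 7/2 (P = -(-1)*7/2 = -½*(-7) = 7/2 ≈ 3.5000)
B(Z) = 7*√Z/2
B(17)*(-(-48)/(-7 - 1)) = (7*√17/2)*(-(-48)/(-7 - 1)) = (7*√17/2)*(-(-48)/(-8)) = (7*√17/2)*(-(-48)*(-1)/8) = (7*√17/2)*(-3*2) = (7*√17/2)*(-6) = -21*√17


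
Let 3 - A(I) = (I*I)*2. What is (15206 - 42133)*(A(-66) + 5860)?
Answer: 76715023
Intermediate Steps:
A(I) = 3 - 2*I**2 (A(I) = 3 - I*I*2 = 3 - I**2*2 = 3 - 2*I**2)
(15206 - 42133)*(A(-66) + 5860) = (15206 - 42133)*((3 - 2*(-66)**2) + 5860) = -26927*((3 - 2*4356) + 5860) = -26927*((3 - 8712) + 5860) = -26927*(-8709 + 5860) = -26927*(-2849) = 76715023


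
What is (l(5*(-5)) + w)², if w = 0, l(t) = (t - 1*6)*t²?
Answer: 375390625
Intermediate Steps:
l(t) = t²*(-6 + t) (l(t) = (t - 6)*t² = (-6 + t)*t² = t²*(-6 + t))
(l(5*(-5)) + w)² = ((5*(-5))²*(-6 + 5*(-5)) + 0)² = ((-25)²*(-6 - 25) + 0)² = (625*(-31) + 0)² = (-19375 + 0)² = (-19375)² = 375390625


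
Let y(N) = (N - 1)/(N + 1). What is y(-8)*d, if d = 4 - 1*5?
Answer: -9/7 ≈ -1.2857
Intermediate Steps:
y(N) = (-1 + N)/(1 + N)
d = -1 (d = 4 - 5 = -1)
y(-8)*d = ((-1 - 8)/(1 - 8))*(-1) = (-9/(-7))*(-1) = -⅐*(-9)*(-1) = (9/7)*(-1) = -9/7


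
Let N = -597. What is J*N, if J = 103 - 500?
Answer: 237009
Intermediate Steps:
J = -397
J*N = -397*(-597) = 237009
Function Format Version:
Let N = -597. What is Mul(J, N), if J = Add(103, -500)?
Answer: 237009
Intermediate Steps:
J = -397
Mul(J, N) = Mul(-397, -597) = 237009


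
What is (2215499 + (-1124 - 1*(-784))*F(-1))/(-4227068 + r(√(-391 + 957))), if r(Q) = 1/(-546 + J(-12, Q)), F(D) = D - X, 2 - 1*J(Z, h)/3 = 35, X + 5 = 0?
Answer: -1428119655/2726458861 ≈ -0.52380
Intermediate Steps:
X = -5 (X = -5 + 0 = -5)
J(Z, h) = -99 (J(Z, h) = 6 - 3*35 = 6 - 105 = -99)
F(D) = 5 + D (F(D) = D - 1*(-5) = D + 5 = 5 + D)
r(Q) = -1/645 (r(Q) = 1/(-546 - 99) = 1/(-645) = -1/645)
(2215499 + (-1124 - 1*(-784))*F(-1))/(-4227068 + r(√(-391 + 957))) = (2215499 + (-1124 - 1*(-784))*(5 - 1))/(-4227068 - 1/645) = (2215499 + (-1124 + 784)*4)/(-2726458861/645) = (2215499 - 340*4)*(-645/2726458861) = (2215499 - 1360)*(-645/2726458861) = 2214139*(-645/2726458861) = -1428119655/2726458861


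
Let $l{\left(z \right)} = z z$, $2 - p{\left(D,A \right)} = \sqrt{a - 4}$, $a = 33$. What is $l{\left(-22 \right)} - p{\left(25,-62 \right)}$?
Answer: $482 + \sqrt{29} \approx 487.39$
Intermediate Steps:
$p{\left(D,A \right)} = 2 - \sqrt{29}$ ($p{\left(D,A \right)} = 2 - \sqrt{33 - 4} = 2 - \sqrt{29}$)
$l{\left(z \right)} = z^{2}$
$l{\left(-22 \right)} - p{\left(25,-62 \right)} = \left(-22\right)^{2} - \left(2 - \sqrt{29}\right) = 484 - \left(2 - \sqrt{29}\right) = 482 + \sqrt{29}$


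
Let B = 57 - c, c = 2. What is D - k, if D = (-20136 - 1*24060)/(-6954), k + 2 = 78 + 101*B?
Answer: -6518963/1159 ≈ -5624.6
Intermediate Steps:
B = 55 (B = 57 - 1*2 = 57 - 2 = 55)
k = 5631 (k = -2 + (78 + 101*55) = -2 + (78 + 5555) = -2 + 5633 = 5631)
D = 7366/1159 (D = (-20136 - 24060)*(-1/6954) = -44196*(-1/6954) = 7366/1159 ≈ 6.3555)
D - k = 7366/1159 - 1*5631 = 7366/1159 - 5631 = -6518963/1159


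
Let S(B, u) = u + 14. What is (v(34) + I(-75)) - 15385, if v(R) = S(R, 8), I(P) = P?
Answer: -15438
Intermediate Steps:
S(B, u) = 14 + u
v(R) = 22 (v(R) = 14 + 8 = 22)
(v(34) + I(-75)) - 15385 = (22 - 75) - 15385 = -53 - 15385 = -15438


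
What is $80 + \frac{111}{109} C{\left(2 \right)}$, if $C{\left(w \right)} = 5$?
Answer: $\frac{9275}{109} \approx 85.092$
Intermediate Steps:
$80 + \frac{111}{109} C{\left(2 \right)} = 80 + \frac{111}{109} \cdot 5 = 80 + \frac{555}{109} = \frac{9275}{109}$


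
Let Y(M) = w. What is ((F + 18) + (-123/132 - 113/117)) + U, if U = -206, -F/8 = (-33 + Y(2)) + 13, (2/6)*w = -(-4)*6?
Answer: -3119161/5148 ≈ -605.90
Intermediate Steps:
w = 72 (w = 3*(-(-4)*6) = 3*(-4*(-6)) = 3*24 = 72)
Y(M) = 72
F = -416 (F = -8*((-33 + 72) + 13) = -8*(39 + 13) = -8*52 = -416)
((F + 18) + (-123/132 - 113/117)) + U = ((-416 + 18) + (-123/132 - 113/117)) - 206 = (-398 + (-123*1/132 - 113*1/117)) - 206 = (-398 + (-41/44 - 113/117)) - 206 = (-398 - 9769/5148) - 206 = -2058673/5148 - 206 = -3119161/5148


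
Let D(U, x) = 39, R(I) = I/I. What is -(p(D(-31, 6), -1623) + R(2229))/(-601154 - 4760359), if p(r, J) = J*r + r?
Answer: -63257/5361513 ≈ -0.011798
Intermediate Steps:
R(I) = 1
p(r, J) = r + J*r
-(p(D(-31, 6), -1623) + R(2229))/(-601154 - 4760359) = -(39*(1 - 1623) + 1)/(-601154 - 4760359) = -(39*(-1622) + 1)/(-5361513) = -(-63258 + 1)*(-1)/5361513 = -(-63257)*(-1)/5361513 = -1*63257/5361513 = -63257/5361513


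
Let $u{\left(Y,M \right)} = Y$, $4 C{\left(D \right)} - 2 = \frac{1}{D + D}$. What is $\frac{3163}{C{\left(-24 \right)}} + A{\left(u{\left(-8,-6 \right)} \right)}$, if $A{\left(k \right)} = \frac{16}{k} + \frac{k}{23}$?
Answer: $\frac{13962678}{2185} \approx 6390.2$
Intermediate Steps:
$C{\left(D \right)} = \frac{1}{2} + \frac{1}{8 D}$ ($C{\left(D \right)} = \frac{1}{2} + \frac{1}{4 \left(D + D\right)} = \frac{1}{2} + \frac{1}{4 \cdot 2 D} = \frac{1}{2} + \frac{\frac{1}{2} \frac{1}{D}}{4} = \frac{1}{2} + \frac{1}{8 D}$)
$A{\left(k \right)} = \frac{16}{k} + \frac{k}{23}$ ($A{\left(k \right)} = \frac{16}{k} + k \frac{1}{23} = \frac{16}{k} + \frac{k}{23}$)
$\frac{3163}{C{\left(-24 \right)}} + A{\left(u{\left(-8,-6 \right)} \right)} = \frac{3163}{\frac{1}{8} \frac{1}{-24} \left(1 + 4 \left(-24\right)\right)} + \left(\frac{16}{-8} + \frac{1}{23} \left(-8\right)\right) = \frac{3163}{\frac{1}{8} \left(- \frac{1}{24}\right) \left(1 - 96\right)} + \left(16 \left(- \frac{1}{8}\right) - \frac{8}{23}\right) = \frac{3163}{\frac{1}{8} \left(- \frac{1}{24}\right) \left(-95\right)} - \frac{54}{23} = \frac{3163}{\frac{95}{192}} - \frac{54}{23} = 3163 \cdot \frac{192}{95} - \frac{54}{23} = \frac{607296}{95} - \frac{54}{23} = \frac{13962678}{2185}$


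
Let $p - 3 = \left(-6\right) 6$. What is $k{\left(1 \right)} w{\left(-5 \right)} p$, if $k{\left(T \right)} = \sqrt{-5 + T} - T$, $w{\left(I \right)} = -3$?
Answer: $-99 + 198 i \approx -99.0 + 198.0 i$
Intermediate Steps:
$p = -33$ ($p = 3 - 36 = -33$)
$k{\left(1 \right)} w{\left(-5 \right)} p = \left(\sqrt{-5 + 1} - 1\right) \left(-3\right) \left(-33\right) = \left(\sqrt{-4} - 1\right) \left(-3\right) \left(-33\right) = \left(2 i - 1\right) \left(-3\right) \left(-33\right) = \left(-1 + 2 i\right) \left(-3\right) \left(-33\right) = \left(3 - 6 i\right) \left(-33\right) = -99 + 198 i$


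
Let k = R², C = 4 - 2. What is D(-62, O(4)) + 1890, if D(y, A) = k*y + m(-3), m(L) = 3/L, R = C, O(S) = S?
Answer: 1641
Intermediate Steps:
C = 2
R = 2
k = 4 (k = 2² = 4)
D(y, A) = -1 + 4*y (D(y, A) = 4*y + 3/(-3) = 4*y + 3*(-⅓) = 4*y - 1 = -1 + 4*y)
D(-62, O(4)) + 1890 = (-1 + 4*(-62)) + 1890 = (-1 - 248) + 1890 = -249 + 1890 = 1641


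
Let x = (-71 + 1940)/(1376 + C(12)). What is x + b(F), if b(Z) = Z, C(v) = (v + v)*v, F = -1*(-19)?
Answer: 33485/1664 ≈ 20.123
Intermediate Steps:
F = 19
C(v) = 2*v**2 (C(v) = (2*v)*v = 2*v**2)
x = 1869/1664 (x = (-71 + 1940)/(1376 + 2*12**2) = 1869/(1376 + 2*144) = 1869/(1376 + 288) = 1869/1664 ≈ 1.1232)
x + b(F) = 1869/1664 + 19 = 33485/1664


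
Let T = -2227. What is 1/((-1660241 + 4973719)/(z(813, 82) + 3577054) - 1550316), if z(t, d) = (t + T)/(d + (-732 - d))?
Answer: -1309202471/2029676325297888 ≈ -6.4503e-7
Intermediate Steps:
z(t, d) = 2227/732 - t/732 (z(t, d) = (t - 2227)/(d + (-732 - d)) = (-2227 + t)/(-732) = (-2227 + t)*(-1/732) = 2227/732 - t/732)
1/((-1660241 + 4973719)/(z(813, 82) + 3577054) - 1550316) = 1/((-1660241 + 4973719)/((2227/732 - 1/732*813) + 3577054) - 1550316) = 1/(3313478/((2227/732 - 271/244) + 3577054) - 1550316) = 1/(3313478/(707/366 + 3577054) - 1550316) = 1/(3313478/(1309202471/366) - 1550316) = 1/(3313478*(366/1309202471) - 1550316) = 1/(1212732948/1309202471 - 1550316) = 1/(-2029676325297888/1309202471) = -1309202471/2029676325297888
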